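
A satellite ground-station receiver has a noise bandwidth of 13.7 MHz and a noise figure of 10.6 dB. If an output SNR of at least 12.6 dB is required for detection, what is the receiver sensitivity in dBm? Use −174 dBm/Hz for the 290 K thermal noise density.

−79.4 dBm

Sensitivity = −174 + 10 log₁₀(B) + NF + SNR_min
= −174 + 71.37 + 10.6 + 12.6
= −79.43 dBm → −79.4 dBm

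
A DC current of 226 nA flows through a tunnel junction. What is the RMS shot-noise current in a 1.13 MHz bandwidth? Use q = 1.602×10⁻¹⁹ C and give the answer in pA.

286 pA

I_n = √(2qI·B)
2qI·B = 2 × 1.602×10⁻¹⁹ × 2.26×10⁻⁷ × 1.13×10⁶ = 8.18×10⁻²⁰ A²
I_n = √(8.18×10⁻²⁰) = 2.86×10⁻¹⁰ A = 286 pA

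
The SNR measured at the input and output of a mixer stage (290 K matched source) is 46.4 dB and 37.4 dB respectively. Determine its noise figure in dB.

NF (dB) = SNR_in(dB) − SNR_out(dB) when the source is at T₀
NF = 46.4 − 37.4 = 9.0 dB

9.0 dB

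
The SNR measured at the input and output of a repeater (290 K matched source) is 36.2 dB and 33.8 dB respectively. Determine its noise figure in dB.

NF (dB) = SNR_in(dB) − SNR_out(dB) when the source is at T₀
NF = 36.2 − 33.8 = 2.4 dB

2.4 dB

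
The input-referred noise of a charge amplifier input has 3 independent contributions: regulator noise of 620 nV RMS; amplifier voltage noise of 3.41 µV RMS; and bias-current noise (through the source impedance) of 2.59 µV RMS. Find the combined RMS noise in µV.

Uncorrelated sources add in power (mean-square): V_tot = √(ΣV_i²)
V_tot = √[(6.20×10⁻⁷)² + (3.41×10⁻⁶)² + (2.59×10⁻⁶)²] = 4.33×10⁻⁶ V = 4.33 µV

4.33 µV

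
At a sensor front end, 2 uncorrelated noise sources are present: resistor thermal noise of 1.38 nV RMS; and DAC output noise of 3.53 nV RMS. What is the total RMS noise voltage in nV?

3.79 nV

Uncorrelated sources add in power (mean-square): V_tot = √(ΣV_i²)
V_tot = √[(1.38×10⁻⁹)² + (3.53×10⁻⁹)²] = 3.79×10⁻⁹ V = 3.79 nV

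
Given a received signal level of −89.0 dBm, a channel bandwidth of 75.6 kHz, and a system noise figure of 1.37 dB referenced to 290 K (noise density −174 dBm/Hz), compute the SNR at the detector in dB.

34.8 dB

Noise floor: N = −174 + 10 log₁₀(B) + NF
10 log₁₀(7.56×10⁴) = 48.79 dB
N = −174 + 48.79 + 1.37 = −123.84 dBm
SNR = P_sig − N = −89.0 − (−123.84) = 34.84 dB → 34.8 dB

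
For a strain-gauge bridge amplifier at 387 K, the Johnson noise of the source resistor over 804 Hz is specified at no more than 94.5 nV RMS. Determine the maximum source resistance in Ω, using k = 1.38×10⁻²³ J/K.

Johnson–Nyquist: V_n = √(4kTRB) ⇒ R = V_n² / (4kTB)
4kTB = 4 × 1.38×10⁻²³ × 387 × 8.04×10² = 1.72×10⁻¹⁷
R = (9.45×10⁻⁸)² / 1.72×10⁻¹⁷ = 5.20×10² Ω = 520 Ω

520 Ω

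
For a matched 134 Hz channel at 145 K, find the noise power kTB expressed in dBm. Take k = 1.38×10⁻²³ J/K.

−155.7 dBm

P_n = kTB = 1.38×10⁻²³ × 145 × 1.34×10² = 2.68×10⁻¹⁹ W
In dBm: 10 log₁₀(2.68×10⁻¹⁹ / 10⁻³) = −155.7 dBm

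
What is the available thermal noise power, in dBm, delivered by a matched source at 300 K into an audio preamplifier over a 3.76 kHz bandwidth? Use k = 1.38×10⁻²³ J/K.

P_n = kTB = 1.38×10⁻²³ × 300 × 3.76×10³ = 1.56×10⁻¹⁷ W
In dBm: 10 log₁₀(1.56×10⁻¹⁷ / 10⁻³) = −138.1 dBm

−138.1 dBm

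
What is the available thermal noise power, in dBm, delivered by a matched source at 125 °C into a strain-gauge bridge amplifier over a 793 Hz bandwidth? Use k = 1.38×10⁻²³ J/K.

−143.6 dBm

T = 125 °C + 273.15 = 398.15 K
P_n = kTB = 1.38×10⁻²³ × 398.15 × 7.93×10² = 4.36×10⁻¹⁸ W
In dBm: 10 log₁₀(4.36×10⁻¹⁸ / 10⁻³) = −143.6 dBm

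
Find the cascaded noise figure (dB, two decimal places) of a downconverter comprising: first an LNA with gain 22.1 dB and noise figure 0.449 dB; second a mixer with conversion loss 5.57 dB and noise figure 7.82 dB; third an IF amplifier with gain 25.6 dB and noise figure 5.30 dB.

0.77 dB

Convert to linear (a loss of L dB is a gain of −L dB): F_i = 10^(NF_i/10), G_i = 10^(G_i,dB/10)
  Stage 1: F_1 = 10^(0.449/10) = 1.109, G_1 = 10^(22.1/10) = 162.2
  Stage 2: F_2 = 10^(7.82/10) = 6.053, G_2 = 10^(−5.57/10) = 0.2773
  Stage 3: F_3 = 10^(5.30/10) = 3.388, G_3 = 10^(25.6/10) = 363.1
Friis cascade:
  F = 1.109 + (6.053 − 1)/162.2 + (3.388 − 1)/44.98 = 1.193
NF = 10 log₁₀(1.193) = 0.77 dB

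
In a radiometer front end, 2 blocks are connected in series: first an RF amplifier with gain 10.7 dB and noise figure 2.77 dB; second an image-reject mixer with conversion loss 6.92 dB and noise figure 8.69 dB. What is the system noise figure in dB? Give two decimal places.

Convert to linear (a loss of L dB is a gain of −L dB): F_i = 10^(NF_i/10), G_i = 10^(G_i,dB/10)
  Stage 1: F_1 = 10^(2.77/10) = 1.892, G_1 = 10^(10.7/10) = 11.75
  Stage 2: F_2 = 10^(8.69/10) = 7.396, G_2 = 10^(−6.92/10) = 0.2032
Friis cascade:
  F = 1.892 + (7.396 − 1)/11.75 = 2.437
NF = 10 log₁₀(2.437) = 3.87 dB

3.87 dB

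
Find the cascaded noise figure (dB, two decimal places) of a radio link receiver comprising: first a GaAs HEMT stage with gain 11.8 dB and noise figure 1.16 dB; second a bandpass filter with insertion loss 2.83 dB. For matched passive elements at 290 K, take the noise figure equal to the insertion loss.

Convert to linear (a loss of L dB is a gain of −L dB): F_i = 10^(NF_i/10), G_i = 10^(G_i,dB/10)
  Stage 1: F_1 = 10^(1.16/10) = 1.306, G_1 = 10^(11.8/10) = 15.14
  Stage 2: F_2 = 10^(2.83/10) = 1.919, G_2 = 10^(−2.83/10) = 0.5212
Friis cascade:
  F = 1.306 + (1.919 − 1)/15.14 = 1.367
NF = 10 log₁₀(1.367) = 1.36 dB

1.36 dB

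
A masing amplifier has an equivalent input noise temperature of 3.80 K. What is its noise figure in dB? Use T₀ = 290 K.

F = 1 + T_e/T₀ = 1 + 3.80/290 = 1.0131
NF = 10 log₁₀(1.0131) = 0.057 dB

0.057 dB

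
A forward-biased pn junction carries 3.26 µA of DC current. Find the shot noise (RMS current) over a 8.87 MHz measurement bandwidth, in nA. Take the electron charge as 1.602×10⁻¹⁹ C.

I_n = √(2qI·B)
2qI·B = 2 × 1.602×10⁻¹⁹ × 3.26×10⁻⁶ × 8.87×10⁶ = 9.26×10⁻¹⁸ A²
I_n = √(9.26×10⁻¹⁸) = 3.04×10⁻⁹ A = 3.04 nA

3.04 nA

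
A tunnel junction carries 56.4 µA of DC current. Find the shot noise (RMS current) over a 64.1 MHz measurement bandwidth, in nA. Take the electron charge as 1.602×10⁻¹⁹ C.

I_n = √(2qI·B)
2qI·B = 2 × 1.602×10⁻¹⁹ × 5.64×10⁻⁵ × 6.41×10⁷ = 1.16×10⁻¹⁵ A²
I_n = √(1.16×10⁻¹⁵) = 3.40×10⁻⁸ A = 34.0 nA

34.0 nA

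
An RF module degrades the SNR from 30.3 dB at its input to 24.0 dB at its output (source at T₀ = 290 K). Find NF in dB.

6.3 dB

NF (dB) = SNR_in(dB) − SNR_out(dB) when the source is at T₀
NF = 30.3 − 24.0 = 6.3 dB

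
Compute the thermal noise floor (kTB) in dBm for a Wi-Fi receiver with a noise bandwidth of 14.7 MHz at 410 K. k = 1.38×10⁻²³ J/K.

P_n = kTB = 1.38×10⁻²³ × 410 × 1.47×10⁷ = 8.32×10⁻¹⁴ W
In dBm: 10 log₁₀(8.32×10⁻¹⁴ / 10⁻³) = −100.8 dBm

−100.8 dBm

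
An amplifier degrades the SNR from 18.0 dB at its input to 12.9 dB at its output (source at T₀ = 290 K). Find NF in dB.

NF (dB) = SNR_in(dB) − SNR_out(dB) when the source is at T₀
NF = 18.0 − 12.9 = 5.1 dB

5.1 dB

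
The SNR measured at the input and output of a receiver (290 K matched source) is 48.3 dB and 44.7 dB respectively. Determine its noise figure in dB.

NF (dB) = SNR_in(dB) − SNR_out(dB) when the source is at T₀
NF = 48.3 − 44.7 = 3.6 dB

3.6 dB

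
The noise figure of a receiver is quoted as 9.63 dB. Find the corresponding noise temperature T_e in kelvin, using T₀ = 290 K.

2373 K

F = 10^(9.63/10) = 9.18333
T_e = (F − 1)·T₀ = (9.18333 − 1) × 290 = 2373 K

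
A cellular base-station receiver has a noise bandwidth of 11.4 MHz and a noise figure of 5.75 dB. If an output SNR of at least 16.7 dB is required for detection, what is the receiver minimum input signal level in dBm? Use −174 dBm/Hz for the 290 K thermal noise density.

Sensitivity = −174 + 10 log₁₀(B) + NF + SNR_min
= −174 + 70.57 + 5.75 + 16.7
= −80.98 dBm → −81.0 dBm

−81.0 dBm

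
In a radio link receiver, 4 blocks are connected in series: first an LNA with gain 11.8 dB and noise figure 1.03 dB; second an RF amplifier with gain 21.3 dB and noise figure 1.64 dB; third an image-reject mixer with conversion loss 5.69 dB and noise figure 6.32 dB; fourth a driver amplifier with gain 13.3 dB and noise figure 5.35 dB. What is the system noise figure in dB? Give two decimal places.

1.15 dB

Convert to linear (a loss of L dB is a gain of −L dB): F_i = 10^(NF_i/10), G_i = 10^(G_i,dB/10)
  Stage 1: F_1 = 10^(1.03/10) = 1.268, G_1 = 10^(11.8/10) = 15.14
  Stage 2: F_2 = 10^(1.64/10) = 1.459, G_2 = 10^(21.3/10) = 134.9
  Stage 3: F_3 = 10^(6.32/10) = 4.285, G_3 = 10^(−5.69/10) = 0.2698
  Stage 4: F_4 = 10^(5.35/10) = 3.428, G_4 = 10^(13.3/10) = 21.38
Friis cascade:
  F = 1.268 + (1.459 − 1)/15.14 + (4.285 − 1)/2042 + (3.428 − 1)/550.8 = 1.304
NF = 10 log₁₀(1.304) = 1.15 dB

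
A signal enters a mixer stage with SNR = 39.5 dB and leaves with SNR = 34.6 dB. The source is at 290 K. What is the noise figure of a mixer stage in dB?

4.9 dB

NF (dB) = SNR_in(dB) − SNR_out(dB) when the source is at T₀
NF = 39.5 − 34.6 = 4.9 dB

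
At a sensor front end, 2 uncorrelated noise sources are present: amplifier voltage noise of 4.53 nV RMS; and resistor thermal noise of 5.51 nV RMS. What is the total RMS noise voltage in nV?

Uncorrelated sources add in power (mean-square): V_tot = √(ΣV_i²)
V_tot = √[(4.53×10⁻⁹)² + (5.51×10⁻⁹)²] = 7.13×10⁻⁹ V = 7.13 nV

7.13 nV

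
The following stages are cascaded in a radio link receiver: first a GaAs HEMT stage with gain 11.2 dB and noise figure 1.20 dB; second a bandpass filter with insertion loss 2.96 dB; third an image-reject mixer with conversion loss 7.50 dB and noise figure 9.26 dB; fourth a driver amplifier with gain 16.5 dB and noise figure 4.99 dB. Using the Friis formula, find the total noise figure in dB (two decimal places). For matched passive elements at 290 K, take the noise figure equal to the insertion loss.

Convert to linear (a loss of L dB is a gain of −L dB): F_i = 10^(NF_i/10), G_i = 10^(G_i,dB/10)
  Stage 1: F_1 = 10^(1.20/10) = 1.318, G_1 = 10^(11.2/10) = 13.18
  Stage 2: F_2 = 10^(2.96/10) = 1.977, G_2 = 10^(−2.96/10) = 0.5058
  Stage 3: F_3 = 10^(9.26/10) = 8.433, G_3 = 10^(−7.50/10) = 0.1778
  Stage 4: F_4 = 10^(4.99/10) = 3.155, G_4 = 10^(16.5/10) = 44.67
Friis cascade:
  F = 1.318 + (1.977 − 1)/13.18 + (8.433 − 1)/6.668 + (3.155 − 1)/1.186 = 4.325
NF = 10 log₁₀(4.325) = 6.36 dB

6.36 dB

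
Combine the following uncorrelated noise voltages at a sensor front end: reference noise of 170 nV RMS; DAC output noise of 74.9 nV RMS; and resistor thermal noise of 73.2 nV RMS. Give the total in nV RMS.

200 nV

Uncorrelated sources add in power (mean-square): V_tot = √(ΣV_i²)
V_tot = √[(1.70×10⁻⁷)² + (7.49×10⁻⁸)² + (7.32×10⁻⁸)²] = 2.00×10⁻⁷ V = 200 nV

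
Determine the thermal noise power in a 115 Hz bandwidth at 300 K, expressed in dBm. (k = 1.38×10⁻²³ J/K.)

−153.2 dBm

P_n = kTB = 1.38×10⁻²³ × 300 × 1.15×10² = 4.76×10⁻¹⁹ W
In dBm: 10 log₁₀(4.76×10⁻¹⁹ / 10⁻³) = −153.2 dBm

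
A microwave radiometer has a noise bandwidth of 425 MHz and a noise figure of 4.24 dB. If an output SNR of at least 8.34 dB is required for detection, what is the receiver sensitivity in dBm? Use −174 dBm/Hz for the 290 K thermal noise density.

Sensitivity = −174 + 10 log₁₀(B) + NF + SNR_min
= −174 + 86.28 + 4.24 + 8.34
= −75.14 dBm → −75.1 dBm

−75.1 dBm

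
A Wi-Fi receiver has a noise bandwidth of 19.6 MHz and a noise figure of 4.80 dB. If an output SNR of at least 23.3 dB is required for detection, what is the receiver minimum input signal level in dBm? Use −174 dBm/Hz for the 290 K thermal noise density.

Sensitivity = −174 + 10 log₁₀(B) + NF + SNR_min
= −174 + 72.92 + 4.80 + 23.3
= −72.98 dBm → −73.0 dBm

−73.0 dBm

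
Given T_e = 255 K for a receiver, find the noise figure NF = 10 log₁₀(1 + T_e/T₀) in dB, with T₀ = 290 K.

F = 1 + T_e/T₀ = 1 + 255/290 = 1.87931
NF = 10 log₁₀(1.87931) = 2.74 dB

2.74 dB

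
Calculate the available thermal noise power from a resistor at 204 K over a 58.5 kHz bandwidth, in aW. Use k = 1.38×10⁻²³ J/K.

165 aW

P_n = kTB = 1.38×10⁻²³ × 204 × 5.85×10⁴ = 1.65×10⁻¹⁶ W = 165 aW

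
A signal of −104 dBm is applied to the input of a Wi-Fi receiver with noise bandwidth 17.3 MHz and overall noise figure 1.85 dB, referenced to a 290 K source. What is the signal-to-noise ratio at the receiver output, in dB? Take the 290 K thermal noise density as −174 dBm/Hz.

Noise floor: N = −174 + 10 log₁₀(B) + NF
10 log₁₀(1.73×10⁷) = 72.38 dB
N = −174 + 72.38 + 1.85 = −99.77 dBm
SNR = P_sig − N = −104 − (−99.77) = −4.23 dB → −4.2 dB

−4.2 dB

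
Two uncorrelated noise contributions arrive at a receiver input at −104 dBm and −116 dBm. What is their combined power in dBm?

−103.7 dBm

Convert to linear, add, convert back:
P₁ = 3.98×10⁻¹⁴ W, P₂ = 2.51×10⁻¹⁵ W
P_tot = 4.23×10⁻¹⁴ W → 10 log₁₀(P_tot / 10⁻³) = −103.7 dBm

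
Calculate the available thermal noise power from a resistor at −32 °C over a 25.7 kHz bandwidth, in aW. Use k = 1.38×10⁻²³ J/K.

85.5 aW

T = −32 °C + 273.15 = 241.15 K
P_n = kTB = 1.38×10⁻²³ × 241.15 × 2.57×10⁴ = 8.55×10⁻¹⁷ W = 85.5 aW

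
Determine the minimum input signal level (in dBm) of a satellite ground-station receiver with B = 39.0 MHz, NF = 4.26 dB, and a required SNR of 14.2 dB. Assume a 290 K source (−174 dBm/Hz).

−79.6 dBm

Sensitivity = −174 + 10 log₁₀(B) + NF + SNR_min
= −174 + 75.91 + 4.26 + 14.2
= −79.63 dBm → −79.6 dBm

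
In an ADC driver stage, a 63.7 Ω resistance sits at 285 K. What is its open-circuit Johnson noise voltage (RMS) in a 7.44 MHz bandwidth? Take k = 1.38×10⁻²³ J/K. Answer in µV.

2.73 µV

V_n = √(4kTRB)
4kTRB = 4 × 1.38×10⁻²³ × 285 × 6.37×10¹ × 7.44×10⁶ = 7.46×10⁻¹² V²
V_n = √(7.46×10⁻¹²) = 2.73×10⁻⁶ V = 2.73 µV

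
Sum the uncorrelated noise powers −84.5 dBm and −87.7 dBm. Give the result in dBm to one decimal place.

−82.8 dBm

Convert to linear, add, convert back:
P₁ = 3.55×10⁻¹² W, P₂ = 1.70×10⁻¹² W
P_tot = 5.25×10⁻¹² W → 10 log₁₀(P_tot / 10⁻³) = −82.8 dBm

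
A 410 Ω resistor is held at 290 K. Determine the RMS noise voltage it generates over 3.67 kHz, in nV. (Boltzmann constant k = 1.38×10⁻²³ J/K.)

155 nV

V_n = √(4kTRB)
4kTRB = 4 × 1.38×10⁻²³ × 290 × 4.10×10² × 3.67×10³ = 2.41×10⁻¹⁴ V²
V_n = √(2.41×10⁻¹⁴) = 1.55×10⁻⁷ V = 155 nV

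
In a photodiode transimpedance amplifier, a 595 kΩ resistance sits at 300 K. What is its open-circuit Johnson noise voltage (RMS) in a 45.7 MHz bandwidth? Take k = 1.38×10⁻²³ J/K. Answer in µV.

V_n = √(4kTRB)
4kTRB = 4 × 1.38×10⁻²³ × 300 × 5.95×10⁵ × 4.57×10⁷ = 4.50×10⁻⁷ V²
V_n = √(4.50×10⁻⁷) = 6.71×10⁻⁴ V = 671 µV

671 µV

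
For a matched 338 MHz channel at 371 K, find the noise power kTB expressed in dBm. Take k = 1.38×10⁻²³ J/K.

P_n = kTB = 1.38×10⁻²³ × 371 × 3.38×10⁸ = 1.73×10⁻¹² W
In dBm: 10 log₁₀(1.73×10⁻¹² / 10⁻³) = −87.6 dBm

−87.6 dBm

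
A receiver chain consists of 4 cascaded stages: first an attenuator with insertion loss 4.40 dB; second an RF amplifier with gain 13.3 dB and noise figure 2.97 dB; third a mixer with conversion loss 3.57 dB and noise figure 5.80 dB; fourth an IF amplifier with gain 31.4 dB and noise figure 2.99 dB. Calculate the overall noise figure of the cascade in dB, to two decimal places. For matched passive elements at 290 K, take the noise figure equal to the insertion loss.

7.86 dB

Convert to linear (a loss of L dB is a gain of −L dB): F_i = 10^(NF_i/10), G_i = 10^(G_i,dB/10)
  Stage 1: F_1 = 10^(4.40/10) = 2.754, G_1 = 10^(−4.40/10) = 0.3631
  Stage 2: F_2 = 10^(2.97/10) = 1.982, G_2 = 10^(13.3/10) = 21.38
  Stage 3: F_3 = 10^(5.80/10) = 3.802, G_3 = 10^(−3.57/10) = 0.4395
  Stage 4: F_4 = 10^(2.99/10) = 1.991, G_4 = 10^(31.4/10) = 1380
Friis cascade:
  F = 2.754 + (1.982 − 1)/0.3631 + (3.802 − 1)/7.762 + (1.991 − 1)/3.412 = 6.109
NF = 10 log₁₀(6.109) = 7.86 dB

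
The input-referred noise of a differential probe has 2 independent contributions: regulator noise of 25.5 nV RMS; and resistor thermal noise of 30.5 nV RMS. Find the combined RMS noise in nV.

Uncorrelated sources add in power (mean-square): V_tot = √(ΣV_i²)
V_tot = √[(2.55×10⁻⁸)² + (3.05×10⁻⁸)²] = 3.98×10⁻⁸ V = 39.8 nV

39.8 nV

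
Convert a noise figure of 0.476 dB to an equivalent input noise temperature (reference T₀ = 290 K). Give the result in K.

F = 10^(0.476/10) = 1.11584
T_e = (F − 1)·T₀ = (1.11584 − 1) × 290 = 33.6 K

33.6 K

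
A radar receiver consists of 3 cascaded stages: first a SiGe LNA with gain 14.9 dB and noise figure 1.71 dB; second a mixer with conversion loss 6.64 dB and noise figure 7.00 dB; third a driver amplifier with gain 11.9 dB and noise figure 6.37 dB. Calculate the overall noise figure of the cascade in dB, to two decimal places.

Convert to linear (a loss of L dB is a gain of −L dB): F_i = 10^(NF_i/10), G_i = 10^(G_i,dB/10)
  Stage 1: F_1 = 10^(1.71/10) = 1.483, G_1 = 10^(14.9/10) = 30.90
  Stage 2: F_2 = 10^(7.00/10) = 5.012, G_2 = 10^(−6.64/10) = 0.2168
  Stage 3: F_3 = 10^(6.37/10) = 4.335, G_3 = 10^(11.9/10) = 15.49
Friis cascade:
  F = 1.483 + (5.012 − 1)/30.90 + (4.335 − 1)/6.699 = 2.110
NF = 10 log₁₀(2.110) = 3.24 dB

3.24 dB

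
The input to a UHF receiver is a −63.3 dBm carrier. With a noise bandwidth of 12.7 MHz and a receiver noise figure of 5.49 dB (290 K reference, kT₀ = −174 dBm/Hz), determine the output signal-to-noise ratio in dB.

Noise floor: N = −174 + 10 log₁₀(B) + NF
10 log₁₀(1.27×10⁷) = 71.04 dB
N = −174 + 71.04 + 5.49 = −97.47 dBm
SNR = P_sig − N = −63.3 − (−97.47) = 34.17 dB → 34.2 dB

34.2 dB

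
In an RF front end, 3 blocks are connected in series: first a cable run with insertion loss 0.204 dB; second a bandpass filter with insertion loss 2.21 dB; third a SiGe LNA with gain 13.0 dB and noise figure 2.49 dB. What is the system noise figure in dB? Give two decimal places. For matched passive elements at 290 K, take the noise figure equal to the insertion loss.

4.90 dB

Convert to linear (a loss of L dB is a gain of −L dB): F_i = 10^(NF_i/10), G_i = 10^(G_i,dB/10)
  Stage 1: F_1 = 10^(0.204/10) = 1.048, G_1 = 10^(−0.204/10) = 0.9541
  Stage 2: F_2 = 10^(2.21/10) = 1.663, G_2 = 10^(−2.21/10) = 0.6012
  Stage 3: F_3 = 10^(2.49/10) = 1.774, G_3 = 10^(13.0/10) = 19.95
Friis cascade:
  F = 1.048 + (1.663 − 1)/0.9541 + (1.774 − 1)/0.5736 = 3.093
NF = 10 log₁₀(3.093) = 4.90 dB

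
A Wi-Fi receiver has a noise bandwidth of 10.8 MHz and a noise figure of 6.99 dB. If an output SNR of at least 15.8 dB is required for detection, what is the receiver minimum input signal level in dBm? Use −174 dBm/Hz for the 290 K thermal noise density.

Sensitivity = −174 + 10 log₁₀(B) + NF + SNR_min
= −174 + 70.33 + 6.99 + 15.8
= −80.88 dBm → −80.9 dBm

−80.9 dBm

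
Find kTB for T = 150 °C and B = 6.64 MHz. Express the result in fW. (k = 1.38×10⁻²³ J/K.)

38.8 fW

T = 150 °C + 273.15 = 423.15 K
P_n = kTB = 1.38×10⁻²³ × 423.15 × 6.64×10⁶ = 3.88×10⁻¹⁴ W = 38.8 fW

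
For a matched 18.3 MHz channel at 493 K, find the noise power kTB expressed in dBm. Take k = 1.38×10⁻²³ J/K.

P_n = kTB = 1.38×10⁻²³ × 493 × 1.83×10⁷ = 1.25×10⁻¹³ W
In dBm: 10 log₁₀(1.25×10⁻¹³ / 10⁻³) = −99.0 dBm

−99.0 dBm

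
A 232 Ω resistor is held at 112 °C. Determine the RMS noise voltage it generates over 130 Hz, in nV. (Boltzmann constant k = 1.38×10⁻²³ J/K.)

25.3 nV

T = 112 °C + 273.15 = 385.15 K
V_n = √(4kTRB)
4kTRB = 4 × 1.38×10⁻²³ × 385.15 × 2.32×10² × 1.30×10² = 6.41×10⁻¹⁶ V²
V_n = √(6.41×10⁻¹⁶) = 2.53×10⁻⁸ V = 25.3 nV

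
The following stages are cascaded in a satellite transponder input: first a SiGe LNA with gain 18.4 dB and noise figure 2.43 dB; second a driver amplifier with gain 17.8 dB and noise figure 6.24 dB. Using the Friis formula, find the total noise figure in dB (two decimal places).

2.54 dB

Convert to linear (a loss of L dB is a gain of −L dB): F_i = 10^(NF_i/10), G_i = 10^(G_i,dB/10)
  Stage 1: F_1 = 10^(2.43/10) = 1.750, G_1 = 10^(18.4/10) = 69.18
  Stage 2: F_2 = 10^(6.24/10) = 4.207, G_2 = 10^(17.8/10) = 60.26
Friis cascade:
  F = 1.750 + (4.207 − 1)/69.18 = 1.796
NF = 10 log₁₀(1.796) = 2.54 dB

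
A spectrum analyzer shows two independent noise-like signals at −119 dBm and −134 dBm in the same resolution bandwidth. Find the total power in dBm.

Convert to linear, add, convert back:
P₁ = 1.26×10⁻¹⁵ W, P₂ = 3.98×10⁻¹⁷ W
P_tot = 1.30×10⁻¹⁵ W → 10 log₁₀(P_tot / 10⁻³) = −118.9 dBm

−118.9 dBm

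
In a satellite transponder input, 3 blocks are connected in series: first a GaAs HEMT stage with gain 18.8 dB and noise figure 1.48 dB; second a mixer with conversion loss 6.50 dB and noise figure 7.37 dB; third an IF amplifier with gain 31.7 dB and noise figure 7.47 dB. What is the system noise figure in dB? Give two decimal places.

Convert to linear (a loss of L dB is a gain of −L dB): F_i = 10^(NF_i/10), G_i = 10^(G_i,dB/10)
  Stage 1: F_1 = 10^(1.48/10) = 1.406, G_1 = 10^(18.8/10) = 75.86
  Stage 2: F_2 = 10^(7.37/10) = 5.458, G_2 = 10^(−6.50/10) = 0.2239
  Stage 3: F_3 = 10^(7.47/10) = 5.585, G_3 = 10^(31.7/10) = 1479
Friis cascade:
  F = 1.406 + (5.458 − 1)/75.86 + (5.585 − 1)/16.98 = 1.735
NF = 10 log₁₀(1.735) = 2.39 dB

2.39 dB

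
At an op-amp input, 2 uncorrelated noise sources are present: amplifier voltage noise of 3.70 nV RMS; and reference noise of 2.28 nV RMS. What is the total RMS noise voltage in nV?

Uncorrelated sources add in power (mean-square): V_tot = √(ΣV_i²)
V_tot = √[(3.70×10⁻⁹)² + (2.28×10⁻⁹)²] = 4.35×10⁻⁹ V = 4.35 nV

4.35 nV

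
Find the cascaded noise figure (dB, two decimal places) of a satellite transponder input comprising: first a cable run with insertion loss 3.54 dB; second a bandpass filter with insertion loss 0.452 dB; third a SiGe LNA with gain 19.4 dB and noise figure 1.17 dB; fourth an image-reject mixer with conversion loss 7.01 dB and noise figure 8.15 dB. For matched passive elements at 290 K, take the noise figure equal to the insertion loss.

Convert to linear (a loss of L dB is a gain of −L dB): F_i = 10^(NF_i/10), G_i = 10^(G_i,dB/10)
  Stage 1: F_1 = 10^(3.54/10) = 2.259, G_1 = 10^(−3.54/10) = 0.4426
  Stage 2: F_2 = 10^(0.452/10) = 1.110, G_2 = 10^(−0.452/10) = 0.9012
  Stage 3: F_3 = 10^(1.17/10) = 1.309, G_3 = 10^(19.4/10) = 87.10
  Stage 4: F_4 = 10^(8.15/10) = 6.531, G_4 = 10^(−7.01/10) = 0.1991
Friis cascade:
  F = 2.259 + (1.110 − 1)/0.4426 + (1.309 − 1)/0.3988 + (6.531 − 1)/34.74 = 3.442
NF = 10 log₁₀(3.442) = 5.37 dB

5.37 dB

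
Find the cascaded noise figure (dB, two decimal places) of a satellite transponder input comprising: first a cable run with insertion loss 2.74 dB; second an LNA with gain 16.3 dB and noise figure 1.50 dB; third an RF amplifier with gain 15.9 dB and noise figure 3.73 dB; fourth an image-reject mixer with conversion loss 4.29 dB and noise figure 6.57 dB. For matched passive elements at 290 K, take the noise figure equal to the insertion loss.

4.34 dB

Convert to linear (a loss of L dB is a gain of −L dB): F_i = 10^(NF_i/10), G_i = 10^(G_i,dB/10)
  Stage 1: F_1 = 10^(2.74/10) = 1.879, G_1 = 10^(−2.74/10) = 0.5321
  Stage 2: F_2 = 10^(1.50/10) = 1.413, G_2 = 10^(16.3/10) = 42.66
  Stage 3: F_3 = 10^(3.73/10) = 2.360, G_3 = 10^(15.9/10) = 38.90
  Stage 4: F_4 = 10^(6.57/10) = 4.539, G_4 = 10^(−4.29/10) = 0.3724
Friis cascade:
  F = 1.879 + (1.413 − 1)/0.5321 + (2.360 − 1)/22.70 + (4.539 − 1)/883.1 = 2.719
NF = 10 log₁₀(2.719) = 4.34 dB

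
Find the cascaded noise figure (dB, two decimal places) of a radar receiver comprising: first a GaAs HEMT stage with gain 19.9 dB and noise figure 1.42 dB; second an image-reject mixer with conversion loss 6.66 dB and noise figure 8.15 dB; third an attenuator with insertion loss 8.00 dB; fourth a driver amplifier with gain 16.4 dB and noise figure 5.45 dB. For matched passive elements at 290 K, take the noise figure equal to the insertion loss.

3.88 dB

Convert to linear (a loss of L dB is a gain of −L dB): F_i = 10^(NF_i/10), G_i = 10^(G_i,dB/10)
  Stage 1: F_1 = 10^(1.42/10) = 1.387, G_1 = 10^(19.9/10) = 97.72
  Stage 2: F_2 = 10^(8.15/10) = 6.531, G_2 = 10^(−6.66/10) = 0.2158
  Stage 3: F_3 = 10^(8.00/10) = 6.310, G_3 = 10^(−8.00/10) = 0.1585
  Stage 4: F_4 = 10^(5.45/10) = 3.508, G_4 = 10^(16.4/10) = 43.65
Friis cascade:
  F = 1.387 + (6.531 − 1)/97.72 + (6.310 − 1)/21.09 + (3.508 − 1)/3.342 = 2.445
NF = 10 log₁₀(2.445) = 3.88 dB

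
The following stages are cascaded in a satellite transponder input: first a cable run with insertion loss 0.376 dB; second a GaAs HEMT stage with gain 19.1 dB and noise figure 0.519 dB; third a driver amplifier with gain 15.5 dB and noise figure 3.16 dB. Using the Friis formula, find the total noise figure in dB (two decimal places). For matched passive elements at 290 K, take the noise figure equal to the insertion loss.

Convert to linear (a loss of L dB is a gain of −L dB): F_i = 10^(NF_i/10), G_i = 10^(G_i,dB/10)
  Stage 1: F_1 = 10^(0.376/10) = 1.090, G_1 = 10^(−0.376/10) = 0.9171
  Stage 2: F_2 = 10^(0.519/10) = 1.127, G_2 = 10^(19.1/10) = 81.28
  Stage 3: F_3 = 10^(3.16/10) = 2.070, G_3 = 10^(15.5/10) = 35.48
Friis cascade:
  F = 1.090 + (1.127 − 1)/0.9171 + (2.070 − 1)/74.54 = 1.243
NF = 10 log₁₀(1.243) = 0.95 dB

0.95 dB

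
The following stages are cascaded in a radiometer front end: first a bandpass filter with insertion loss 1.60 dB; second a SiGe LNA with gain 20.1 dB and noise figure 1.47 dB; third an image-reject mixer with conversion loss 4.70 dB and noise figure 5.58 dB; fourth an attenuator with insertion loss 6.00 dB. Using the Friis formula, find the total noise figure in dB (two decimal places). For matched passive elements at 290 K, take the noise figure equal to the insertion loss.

Convert to linear (a loss of L dB is a gain of −L dB): F_i = 10^(NF_i/10), G_i = 10^(G_i,dB/10)
  Stage 1: F_1 = 10^(1.60/10) = 1.445, G_1 = 10^(−1.60/10) = 0.6918
  Stage 2: F_2 = 10^(1.47/10) = 1.403, G_2 = 10^(20.1/10) = 102.3
  Stage 3: F_3 = 10^(5.58/10) = 3.614, G_3 = 10^(−4.70/10) = 0.3388
  Stage 4: F_4 = 10^(6.00/10) = 3.981, G_4 = 10^(−6.00/10) = 0.2512
Friis cascade:
  F = 1.445 + (1.403 − 1)/0.6918 + (3.614 − 1)/70.79 + (3.981 − 1)/23.99 = 2.189
NF = 10 log₁₀(2.189) = 3.40 dB

3.40 dB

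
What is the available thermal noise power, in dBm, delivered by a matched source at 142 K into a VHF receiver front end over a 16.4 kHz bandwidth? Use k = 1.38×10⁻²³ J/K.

P_n = kTB = 1.38×10⁻²³ × 142 × 1.64×10⁴ = 3.21×10⁻¹⁷ W
In dBm: 10 log₁₀(3.21×10⁻¹⁷ / 10⁻³) = −134.9 dBm

−134.9 dBm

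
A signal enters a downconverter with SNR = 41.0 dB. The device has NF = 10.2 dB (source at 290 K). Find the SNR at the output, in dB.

By definition F = SNR_in/SNR_out, so in dB: SNR_out = SNR_in − NF
SNR_out = 41.0 − 10.2 = 30.8 dB

30.8 dB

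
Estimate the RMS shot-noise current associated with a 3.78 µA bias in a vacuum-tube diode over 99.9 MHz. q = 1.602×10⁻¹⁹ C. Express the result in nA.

I_n = √(2qI·B)
2qI·B = 2 × 1.602×10⁻¹⁹ × 3.78×10⁻⁶ × 9.99×10⁷ = 1.21×10⁻¹⁶ A²
I_n = √(1.21×10⁻¹⁶) = 1.10×10⁻⁸ A = 11.0 nA

11.0 nA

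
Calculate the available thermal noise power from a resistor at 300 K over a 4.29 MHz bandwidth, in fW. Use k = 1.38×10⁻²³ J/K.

17.8 fW

P_n = kTB = 1.38×10⁻²³ × 300 × 4.29×10⁶ = 1.78×10⁻¹⁴ W = 17.8 fW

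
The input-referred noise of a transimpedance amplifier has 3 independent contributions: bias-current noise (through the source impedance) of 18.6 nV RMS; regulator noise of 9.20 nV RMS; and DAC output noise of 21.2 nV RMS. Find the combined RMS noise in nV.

Uncorrelated sources add in power (mean-square): V_tot = √(ΣV_i²)
V_tot = √[(1.86×10⁻⁸)² + (9.20×10⁻⁹)² + (2.12×10⁻⁸)²] = 2.97×10⁻⁸ V = 29.7 nV

29.7 nV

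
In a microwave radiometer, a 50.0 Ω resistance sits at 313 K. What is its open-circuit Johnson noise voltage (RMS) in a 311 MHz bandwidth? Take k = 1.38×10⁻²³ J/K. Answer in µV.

16.4 µV

V_n = √(4kTRB)
4kTRB = 4 × 1.38×10⁻²³ × 313 × 5.00×10¹ × 3.11×10⁸ = 2.69×10⁻¹⁰ V²
V_n = √(2.69×10⁻¹⁰) = 1.64×10⁻⁵ V = 16.4 µV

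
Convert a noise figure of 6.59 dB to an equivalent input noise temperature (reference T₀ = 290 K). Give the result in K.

F = 10^(6.59/10) = 4.56037
T_e = (F − 1)·T₀ = (4.56037 − 1) × 290 = 1033 K

1033 K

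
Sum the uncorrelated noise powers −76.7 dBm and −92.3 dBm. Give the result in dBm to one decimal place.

−76.6 dBm

Convert to linear, add, convert back:
P₁ = 2.14×10⁻¹¹ W, P₂ = 5.89×10⁻¹³ W
P_tot = 2.20×10⁻¹¹ W → 10 log₁₀(P_tot / 10⁻³) = −76.6 dBm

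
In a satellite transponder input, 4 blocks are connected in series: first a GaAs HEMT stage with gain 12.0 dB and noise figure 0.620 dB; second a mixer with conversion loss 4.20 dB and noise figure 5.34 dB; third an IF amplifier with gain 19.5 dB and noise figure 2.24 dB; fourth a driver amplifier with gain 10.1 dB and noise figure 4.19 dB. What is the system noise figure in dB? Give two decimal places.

1.53 dB

Convert to linear (a loss of L dB is a gain of −L dB): F_i = 10^(NF_i/10), G_i = 10^(G_i,dB/10)
  Stage 1: F_1 = 10^(0.620/10) = 1.153, G_1 = 10^(12.0/10) = 15.85
  Stage 2: F_2 = 10^(5.34/10) = 3.420, G_2 = 10^(−4.20/10) = 0.3802
  Stage 3: F_3 = 10^(2.24/10) = 1.675, G_3 = 10^(19.5/10) = 89.13
  Stage 4: F_4 = 10^(4.19/10) = 2.624, G_4 = 10^(10.1/10) = 10.23
Friis cascade:
  F = 1.153 + (3.420 − 1)/15.85 + (1.675 − 1)/6.026 + (2.624 − 1)/537.0 = 1.421
NF = 10 log₁₀(1.421) = 1.53 dB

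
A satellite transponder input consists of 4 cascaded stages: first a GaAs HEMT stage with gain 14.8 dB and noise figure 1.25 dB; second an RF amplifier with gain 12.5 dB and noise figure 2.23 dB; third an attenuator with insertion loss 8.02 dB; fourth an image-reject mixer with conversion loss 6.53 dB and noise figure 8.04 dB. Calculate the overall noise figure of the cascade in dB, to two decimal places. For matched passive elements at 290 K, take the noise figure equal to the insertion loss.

1.55 dB

Convert to linear (a loss of L dB is a gain of −L dB): F_i = 10^(NF_i/10), G_i = 10^(G_i,dB/10)
  Stage 1: F_1 = 10^(1.25/10) = 1.334, G_1 = 10^(14.8/10) = 30.20
  Stage 2: F_2 = 10^(2.23/10) = 1.671, G_2 = 10^(12.5/10) = 17.78
  Stage 3: F_3 = 10^(8.02/10) = 6.339, G_3 = 10^(−8.02/10) = 0.1578
  Stage 4: F_4 = 10^(8.04/10) = 6.368, G_4 = 10^(−6.53/10) = 0.2223
Friis cascade:
  F = 1.334 + (1.671 − 1)/30.20 + (6.339 − 1)/537.0 + (6.368 − 1)/84.72 = 1.429
NF = 10 log₁₀(1.429) = 1.55 dB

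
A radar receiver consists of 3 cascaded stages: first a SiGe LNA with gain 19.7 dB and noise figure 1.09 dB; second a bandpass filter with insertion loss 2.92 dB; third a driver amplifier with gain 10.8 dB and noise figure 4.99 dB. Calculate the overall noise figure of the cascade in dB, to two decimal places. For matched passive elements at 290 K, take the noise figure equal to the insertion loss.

Convert to linear (a loss of L dB is a gain of −L dB): F_i = 10^(NF_i/10), G_i = 10^(G_i,dB/10)
  Stage 1: F_1 = 10^(1.09/10) = 1.285, G_1 = 10^(19.7/10) = 93.33
  Stage 2: F_2 = 10^(2.92/10) = 1.959, G_2 = 10^(−2.92/10) = 0.5105
  Stage 3: F_3 = 10^(4.99/10) = 3.155, G_3 = 10^(10.8/10) = 12.02
Friis cascade:
  F = 1.285 + (1.959 − 1)/93.33 + (3.155 − 1)/47.64 = 1.341
NF = 10 log₁₀(1.341) = 1.27 dB

1.27 dB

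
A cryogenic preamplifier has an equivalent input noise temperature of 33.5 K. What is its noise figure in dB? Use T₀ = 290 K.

F = 1 + T_e/T₀ = 1 + 33.5/290 = 1.11552
NF = 10 log₁₀(1.11552) = 0.475 dB

0.475 dB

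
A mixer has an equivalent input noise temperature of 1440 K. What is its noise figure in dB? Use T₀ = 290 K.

F = 1 + T_e/T₀ = 1 + 1440/290 = 5.96552
NF = 10 log₁₀(5.96552) = 7.76 dB

7.76 dB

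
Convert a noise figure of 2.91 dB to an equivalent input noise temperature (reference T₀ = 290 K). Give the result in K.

277 K

F = 10^(2.91/10) = 1.95434
T_e = (F − 1)·T₀ = (1.95434 − 1) × 290 = 277 K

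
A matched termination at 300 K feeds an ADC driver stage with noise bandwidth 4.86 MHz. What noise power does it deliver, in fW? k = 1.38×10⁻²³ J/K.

20.1 fW

P_n = kTB = 1.38×10⁻²³ × 300 × 4.86×10⁶ = 2.01×10⁻¹⁴ W = 20.1 fW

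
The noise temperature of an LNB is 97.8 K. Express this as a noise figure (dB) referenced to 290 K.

1.26 dB

F = 1 + T_e/T₀ = 1 + 97.8/290 = 1.33724
NF = 10 log₁₀(1.33724) = 1.26 dB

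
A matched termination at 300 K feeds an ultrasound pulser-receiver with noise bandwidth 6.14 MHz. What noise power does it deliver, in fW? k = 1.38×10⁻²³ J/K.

P_n = kTB = 1.38×10⁻²³ × 300 × 6.14×10⁶ = 2.54×10⁻¹⁴ W = 25.4 fW

25.4 fW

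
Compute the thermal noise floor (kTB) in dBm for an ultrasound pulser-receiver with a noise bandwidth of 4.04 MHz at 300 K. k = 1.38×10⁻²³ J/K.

P_n = kTB = 1.38×10⁻²³ × 300 × 4.04×10⁶ = 1.67×10⁻¹⁴ W
In dBm: 10 log₁₀(1.67×10⁻¹⁴ / 10⁻³) = −107.8 dBm

−107.8 dBm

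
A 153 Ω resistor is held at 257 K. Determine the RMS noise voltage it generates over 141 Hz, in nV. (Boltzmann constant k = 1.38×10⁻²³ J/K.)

V_n = √(4kTRB)
4kTRB = 4 × 1.38×10⁻²³ × 257 × 1.53×10² × 1.41×10² = 3.06×10⁻¹⁶ V²
V_n = √(3.06×10⁻¹⁶) = 1.75×10⁻⁸ V = 17.5 nV

17.5 nV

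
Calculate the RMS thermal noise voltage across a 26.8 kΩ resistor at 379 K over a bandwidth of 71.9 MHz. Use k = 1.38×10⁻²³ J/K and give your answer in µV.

V_n = √(4kTRB)
4kTRB = 4 × 1.38×10⁻²³ × 379 × 2.68×10⁴ × 7.19×10⁷ = 4.03×10⁻⁸ V²
V_n = √(4.03×10⁻⁸) = 2.01×10⁻⁴ V = 201 µV

201 µV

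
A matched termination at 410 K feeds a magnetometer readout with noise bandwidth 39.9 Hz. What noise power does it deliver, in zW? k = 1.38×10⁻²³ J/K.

226 zW

P_n = kTB = 1.38×10⁻²³ × 410 × 3.99×10¹ = 2.26×10⁻¹⁹ W = 226 zW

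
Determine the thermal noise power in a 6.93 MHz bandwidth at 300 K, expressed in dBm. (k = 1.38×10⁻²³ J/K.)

−105.4 dBm

P_n = kTB = 1.38×10⁻²³ × 300 × 6.93×10⁶ = 2.87×10⁻¹⁴ W
In dBm: 10 log₁₀(2.87×10⁻¹⁴ / 10⁻³) = −105.4 dBm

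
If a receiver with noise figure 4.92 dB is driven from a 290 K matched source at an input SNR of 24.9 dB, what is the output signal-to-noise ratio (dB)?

By definition F = SNR_in/SNR_out, so in dB: SNR_out = SNR_in − NF
SNR_out = 24.9 − 4.92 = 19.98 dB

19.98 dB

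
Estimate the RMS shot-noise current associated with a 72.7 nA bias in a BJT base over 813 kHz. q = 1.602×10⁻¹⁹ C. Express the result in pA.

I_n = √(2qI·B)
2qI·B = 2 × 1.602×10⁻¹⁹ × 7.27×10⁻⁸ × 8.13×10⁵ = 1.89×10⁻²⁰ A²
I_n = √(1.89×10⁻²⁰) = 1.38×10⁻¹⁰ A = 138 pA

138 pA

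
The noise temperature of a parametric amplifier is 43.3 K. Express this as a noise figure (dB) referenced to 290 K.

0.604 dB

F = 1 + T_e/T₀ = 1 + 43.3/290 = 1.14931
NF = 10 log₁₀(1.14931) = 0.604 dB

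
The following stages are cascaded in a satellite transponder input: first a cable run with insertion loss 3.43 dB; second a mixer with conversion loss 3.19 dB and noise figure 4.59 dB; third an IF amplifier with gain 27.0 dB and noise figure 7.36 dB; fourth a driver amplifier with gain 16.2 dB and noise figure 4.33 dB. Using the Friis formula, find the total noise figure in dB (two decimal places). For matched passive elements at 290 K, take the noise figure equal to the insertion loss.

14.28 dB

Convert to linear (a loss of L dB is a gain of −L dB): F_i = 10^(NF_i/10), G_i = 10^(G_i,dB/10)
  Stage 1: F_1 = 10^(3.43/10) = 2.203, G_1 = 10^(−3.43/10) = 0.4539
  Stage 2: F_2 = 10^(4.59/10) = 2.877, G_2 = 10^(−3.19/10) = 0.4797
  Stage 3: F_3 = 10^(7.36/10) = 5.445, G_3 = 10^(27.0/10) = 501.2
  Stage 4: F_4 = 10^(4.33/10) = 2.710, G_4 = 10^(16.2/10) = 41.69
Friis cascade:
  F = 2.203 + (2.877 − 1)/0.4539 + (5.445 − 1)/0.2178 + (2.710 − 1)/109.1 = 26.77
NF = 10 log₁₀(26.77) = 14.28 dB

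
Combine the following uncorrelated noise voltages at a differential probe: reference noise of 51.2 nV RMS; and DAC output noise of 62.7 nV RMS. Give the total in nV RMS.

Uncorrelated sources add in power (mean-square): V_tot = √(ΣV_i²)
V_tot = √[(5.12×10⁻⁸)² + (6.27×10⁻⁸)²] = 8.09×10⁻⁸ V = 80.9 nV

80.9 nV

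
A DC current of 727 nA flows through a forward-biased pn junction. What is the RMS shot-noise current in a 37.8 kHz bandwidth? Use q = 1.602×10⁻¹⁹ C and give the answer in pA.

I_n = √(2qI·B)
2qI·B = 2 × 1.602×10⁻¹⁹ × 7.27×10⁻⁷ × 3.78×10⁴ = 8.80×10⁻²¹ A²
I_n = √(8.80×10⁻²¹) = 9.38×10⁻¹¹ A = 93.8 pA

93.8 pA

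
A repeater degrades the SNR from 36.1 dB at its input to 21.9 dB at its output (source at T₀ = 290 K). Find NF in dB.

14.2 dB

NF (dB) = SNR_in(dB) − SNR_out(dB) when the source is at T₀
NF = 36.1 − 21.9 = 14.2 dB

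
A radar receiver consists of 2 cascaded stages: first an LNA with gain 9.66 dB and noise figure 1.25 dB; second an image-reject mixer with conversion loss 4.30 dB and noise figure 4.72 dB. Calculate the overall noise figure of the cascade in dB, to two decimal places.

Convert to linear (a loss of L dB is a gain of −L dB): F_i = 10^(NF_i/10), G_i = 10^(G_i,dB/10)
  Stage 1: F_1 = 10^(1.25/10) = 1.334, G_1 = 10^(9.66/10) = 9.247
  Stage 2: F_2 = 10^(4.72/10) = 2.965, G_2 = 10^(−4.30/10) = 0.3715
Friis cascade:
  F = 1.334 + (2.965 − 1)/9.247 = 1.546
NF = 10 log₁₀(1.546) = 1.89 dB

1.89 dB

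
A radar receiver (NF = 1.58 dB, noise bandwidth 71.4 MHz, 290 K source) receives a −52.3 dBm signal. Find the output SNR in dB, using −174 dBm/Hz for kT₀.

Noise floor: N = −174 + 10 log₁₀(B) + NF
10 log₁₀(7.14×10⁷) = 78.54 dB
N = −174 + 78.54 + 1.58 = −93.88 dBm
SNR = P_sig − N = −52.3 − (−93.88) = 41.58 dB → 41.6 dB

41.6 dB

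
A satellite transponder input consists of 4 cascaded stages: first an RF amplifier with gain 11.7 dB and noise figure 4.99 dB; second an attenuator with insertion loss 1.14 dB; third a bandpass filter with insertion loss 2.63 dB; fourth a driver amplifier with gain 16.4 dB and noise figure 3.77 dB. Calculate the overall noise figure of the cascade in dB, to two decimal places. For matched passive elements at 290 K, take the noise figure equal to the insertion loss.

5.40 dB

Convert to linear (a loss of L dB is a gain of −L dB): F_i = 10^(NF_i/10), G_i = 10^(G_i,dB/10)
  Stage 1: F_1 = 10^(4.99/10) = 3.155, G_1 = 10^(11.7/10) = 14.79
  Stage 2: F_2 = 10^(1.14/10) = 1.300, G_2 = 10^(−1.14/10) = 0.7691
  Stage 3: F_3 = 10^(2.63/10) = 1.832, G_3 = 10^(−2.63/10) = 0.5458
  Stage 4: F_4 = 10^(3.77/10) = 2.382, G_4 = 10^(16.4/10) = 43.65
Friis cascade:
  F = 3.155 + (1.300 − 1)/14.79 + (1.832 − 1)/11.38 + (2.382 − 1)/6.209 = 3.471
NF = 10 log₁₀(3.471) = 5.40 dB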